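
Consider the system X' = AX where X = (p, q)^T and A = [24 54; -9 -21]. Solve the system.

Coefficient matrix A = [[24, 54], [-9, -21]].
Characteristic polynomial det(A - λI) = λ^2 - 3λ - 18 = 0.
Eigenvalues λ = 6, -3.
For λ=6: (A-λI) row 1 is [18, 54], so an eigenvector is (-3, 1).
For λ=-3: (A-λI) row 1 is [27, 54], so an eigenvector is (2, -1).
General solution: K_1e^(6t)(-3,1) + K_2e^(-3t)(2,-1).

p(t) = -3K_1e^(6t) + 2K_2e^(-3t), q(t) = K_1e^(6t) - K_2e^(-3t)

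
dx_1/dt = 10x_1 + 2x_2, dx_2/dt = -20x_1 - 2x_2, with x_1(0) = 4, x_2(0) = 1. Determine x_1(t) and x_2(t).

Coefficient matrix A = [[10, 2], [-20, -2]].
Characteristic polynomial det(A - λI) = λ^2 - 8λ + 20 = 0.
Eigenvalues λ = 4 ± 2i (complex conjugate pair).
For λ=4+2i: an eigenvector is (0,1) - i(1,-3) = (0 - i, 1 + 3i).
A real fundamental pair from Re and Im of e^((4+2i)t)v: X_1 = e^(4t)(cos(2t)·(0,1) + sin(2t)·(1,-3)), X_2 = e^(4t)(sin(2t)·(0,1) - cos(2t)·(1,-3)).
General solution: K_1X_1 + K_2X_2.
Applying x_1(0)=4, x_2(0)=1 gives K_1=13, K_2=-4.

x_1(t) = 13e^(4t)sin(2t) + 4e^(4t)cos(2t), x_2(t) = -43e^(4t)sin(2t) + e^(4t)cos(2t)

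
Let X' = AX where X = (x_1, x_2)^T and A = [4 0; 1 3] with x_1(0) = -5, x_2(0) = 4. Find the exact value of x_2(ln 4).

-704

A = [[4,0],[1,3]]; eigenvalues λ = 4, 3.
Eigenvectors: (1,1) for λ=4, (0,-1) for λ=3.
From the initial condition, c_1 = -5, c_2 = -9.
x_2(ln 4) = (-5)(4^4)(1) + (-9)(4^3)(-1) = -704.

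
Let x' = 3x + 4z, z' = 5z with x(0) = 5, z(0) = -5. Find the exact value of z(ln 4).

A = [[3,4],[0,5]]; eigenvalues λ = 3, 5.
Eigenvectors: (-1,0) for λ=3, (-2,-1) for λ=5.
From the initial condition, c_1 = -15, c_2 = 5.
z(ln 4) = (-15)(4^3)(0) + (5)(4^5)(-1) = -5120.

-5120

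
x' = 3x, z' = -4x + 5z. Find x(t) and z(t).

Coefficient matrix A = [[3, 0], [-4, 5]].
Characteristic polynomial det(A - λI) = λ^2 - 8λ + 15 = 0.
Eigenvalues λ = 5, 3.
For λ=5: (A-λI) row 1 is [-2, 0], so an eigenvector is (0, 1).
For λ=3: (A-λI) row 2 is [-4, 2], so an eigenvector is (1, 2).
General solution: K_1e^(5t)(0,1) + K_2e^(3t)(1,2).

x(t) = K_2e^(3t), z(t) = K_1e^(5t) + 2K_2e^(3t)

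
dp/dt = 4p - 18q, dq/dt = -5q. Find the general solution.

Coefficient matrix A = [[4, -18], [0, -5]].
Characteristic polynomial det(A - λI) = λ^2 + λ - 20 = 0.
Eigenvalues λ = -5, 4.
For λ=-5: (A-λI) row 1 is [9, -18], so an eigenvector is (2, 1).
For λ=4: (A-λI) row 1 is [0, -18], so an eigenvector is (1, 0).
General solution: C_1e^(-5t)(2,1) + C_2e^(4t)(1,0).

p(t) = 2C_1e^(-5t) + C_2e^(4t), q(t) = C_1e^(-5t)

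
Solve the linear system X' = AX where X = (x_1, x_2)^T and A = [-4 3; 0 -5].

Coefficient matrix A = [[-4, 3], [0, -5]].
Characteristic polynomial det(A - λI) = λ^2 + 9λ + 20 = 0.
Eigenvalues λ = -4, -5.
For λ=-4: (A-λI) row 1 is [0, 3], so an eigenvector is (1, 0).
For λ=-5: (A-λI) row 1 is [1, 3], so an eigenvector is (3, -1).
General solution: K_1e^(-4t)(1,0) + K_2e^(-5t)(3,-1).

x_1(t) = K_1e^(-4t) + 3K_2e^(-5t), x_2(t) = -K_2e^(-5t)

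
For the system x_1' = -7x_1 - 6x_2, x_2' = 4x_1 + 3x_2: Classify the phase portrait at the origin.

stable node

A = [[-7,-6],[4,3]]; det(A-λI) = λ^2 + 4λ + 3.
λ = -3, -1: both negative.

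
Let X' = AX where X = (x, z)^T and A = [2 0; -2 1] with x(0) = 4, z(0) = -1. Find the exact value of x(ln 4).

64

A = [[2,0],[-2,1]]; eigenvalues λ = 1, 2.
Eigenvectors: (0,-1) for λ=1, (-1,2) for λ=2.
From the initial condition, c_1 = -7, c_2 = -4.
x(ln 4) = (-7)(4^1)(0) + (-4)(4^2)(-1) = 64.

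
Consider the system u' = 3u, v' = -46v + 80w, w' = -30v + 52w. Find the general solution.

Coefficient matrix A = [[3, 0, 0], [0, -46, 80], [0, -30, 52]].
det(A - λI) = 0 gives eigenvalues λ = 2, 3, 4.
For λ=2: eigenvector (0,-5,-3).
For λ=3: eigenvector (1,0,0).
For λ=4: eigenvector (0,-8,-5).
General solution: C_1e^(2t)(0,-5,-3) + C_2e^(3t)(1,0,0) + C_3e^(4t)(0,-8,-5).

u(t) = C_2e^(3t), v(t) = -5C_1e^(2t) - 8C_3e^(4t), w(t) = -3C_1e^(2t) - 5C_3e^(4t)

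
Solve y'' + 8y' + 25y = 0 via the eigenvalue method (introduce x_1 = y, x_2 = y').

Let x_1 = y, x_2 = y'. Then x_1' = x_2 and x_2' = -25x_1 - 8x_2.
A = [[0,1],[-25,-8]]; det(A-λI) = λ^2 + 8λ + 25.
Eigenvalues λ = -4 ± 3i.

y(t) = K_1e^(-4t)cos(3t) + K_2e^(-4t)sin(3t)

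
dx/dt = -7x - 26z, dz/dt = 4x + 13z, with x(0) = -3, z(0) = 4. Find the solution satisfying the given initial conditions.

x(t) = -37e^(3t)sin(2t) - 3e^(3t)cos(2t), z(t) = 14e^(3t)sin(2t) + 4e^(3t)cos(2t)

Coefficient matrix A = [[-7, -26], [4, 13]].
Characteristic polynomial det(A - λI) = λ^2 - 6λ + 13 = 0.
Eigenvalues λ = 3 ± 2i (complex conjugate pair).
For λ=3+2i: an eigenvector is (-2,1) - i(-3,1) = (-2 + 3i, 1 - i).
A real fundamental pair from Re and Im of e^((3+2i)t)v: X_1 = e^(3t)(cos(2t)·(-2,1) + sin(2t)·(-3,1)), X_2 = e^(3t)(sin(2t)·(-2,1) - cos(2t)·(-3,1)).
General solution: K_1X_1 + K_2X_2.
Applying x(0)=-3, z(0)=4 gives K_1=9, K_2=5.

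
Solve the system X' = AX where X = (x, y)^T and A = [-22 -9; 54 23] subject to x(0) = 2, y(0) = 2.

Coefficient matrix A = [[-22, -9], [54, 23]].
Characteristic polynomial det(A - λI) = λ^2 - λ - 20 = 0.
Eigenvalues λ = 5, -4.
For λ=5: (A-λI) row 1 is [-27, -9], so an eigenvector is (-1, 3).
For λ=-4: (A-λI) row 1 is [-18, -9], so an eigenvector is (-1, 2).
General solution: c_1e^(5t)(-1,3) + c_2e^(-4t)(-1,2).
Applying x(0)=2, y(0)=2 gives c_1=6, c_2=-8.

x(t) = -6e^(5t) + 8e^(-4t), y(t) = 18e^(5t) - 16e^(-4t)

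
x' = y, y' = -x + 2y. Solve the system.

x(t) = K_1e^(t) + K_2te^(t) + K_2e^(t), y(t) = K_1e^(t) + K_2te^(t) + 2K_2e^(t)

Coefficient matrix A = [[0, 1], [-1, 2]].
Characteristic polynomial det(A - λI) = λ^2 - 2λ + 1 = 0.
Single eigenvalue λ = 1 with algebraic multiplicity 2.
Eigenvector v = (1,1); generalized eigenvector w with (A-λI)w=v is (1,2).
General solution: e^(t)[K_1·v + K_2·(t·v + w)].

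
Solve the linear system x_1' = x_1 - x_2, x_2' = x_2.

Coefficient matrix A = [[1, -1], [0, 1]].
Characteristic polynomial det(A - λI) = λ^2 - 2λ + 1 = 0.
Single eigenvalue λ = 1 with algebraic multiplicity 2.
Eigenvector v = (-1,0); generalized eigenvector w with (A-λI)w=v is (1,1).
General solution: e^(t)[C_1·v + C_2·(t·v + w)].

x_1(t) = -C_1e^(t) - C_2te^(t) + C_2e^(t), x_2(t) = C_2e^(t)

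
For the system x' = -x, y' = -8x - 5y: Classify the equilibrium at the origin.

A = [[-1,0],[-8,-5]]; det(A-λI) = λ^2 + 6λ + 5.
λ = -1, -5: both negative.

stable node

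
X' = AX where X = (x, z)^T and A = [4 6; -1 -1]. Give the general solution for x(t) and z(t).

x(t) = 2c_1e^(t) + 3c_2e^(2t), z(t) = -c_1e^(t) - c_2e^(2t)

Coefficient matrix A = [[4, 6], [-1, -1]].
Characteristic polynomial det(A - λI) = λ^2 - 3λ + 2 = 0.
Eigenvalues λ = 1, 2.
For λ=1: (A-λI) row 1 is [3, 6], so an eigenvector is (2, -1).
For λ=2: (A-λI) row 1 is [2, 6], so an eigenvector is (3, -1).
General solution: c_1e^(t)(2,-1) + c_2e^(2t)(3,-1).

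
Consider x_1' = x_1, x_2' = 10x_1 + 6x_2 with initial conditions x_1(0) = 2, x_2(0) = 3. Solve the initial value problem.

Coefficient matrix A = [[1, 0], [10, 6]].
Characteristic polynomial det(A - λI) = λ^2 - 7λ + 6 = 0.
Eigenvalues λ = 1, 6.
For λ=1: (A-λI) row 2 is [10, 5], so an eigenvector is (-1, 2).
For λ=6: (A-λI) row 1 is [-5, 0], so an eigenvector is (0, -1).
General solution: C_1e^(t)(-1,2) + C_2e^(6t)(0,-1).
Applying x_1(0)=2, x_2(0)=3 gives C_1=-2, C_2=-7.

x_1(t) = 2e^(t), x_2(t) = 7e^(6t) - 4e^(t)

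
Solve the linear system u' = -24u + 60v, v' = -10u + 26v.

u(t) = -3C_1e^(-4t) + 2C_2e^(6t), v(t) = -C_1e^(-4t) + C_2e^(6t)

Coefficient matrix A = [[-24, 60], [-10, 26]].
Characteristic polynomial det(A - λI) = λ^2 - 2λ - 24 = 0.
Eigenvalues λ = -4, 6.
For λ=-4: (A-λI) row 1 is [-20, 60], so an eigenvector is (-3, -1).
For λ=6: (A-λI) row 1 is [-30, 60], so an eigenvector is (2, 1).
General solution: C_1e^(-4t)(-3,-1) + C_2e^(6t)(2,1).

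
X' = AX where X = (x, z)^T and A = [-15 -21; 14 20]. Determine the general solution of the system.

x(t) = 3K_1e^(-t) - K_2e^(6t), z(t) = -2K_1e^(-t) + K_2e^(6t)

Coefficient matrix A = [[-15, -21], [14, 20]].
Characteristic polynomial det(A - λI) = λ^2 - 5λ - 6 = 0.
Eigenvalues λ = -1, 6.
For λ=-1: (A-λI) row 1 is [-14, -21], so an eigenvector is (3, -2).
For λ=6: (A-λI) row 1 is [-21, -21], so an eigenvector is (-1, 1).
General solution: K_1e^(-t)(3,-2) + K_2e^(6t)(-1,1).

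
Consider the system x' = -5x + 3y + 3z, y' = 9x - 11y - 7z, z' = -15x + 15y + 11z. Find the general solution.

x(t) = C_1e^(t) + C_2e^(-2t), y(t) = -C_1e^(t) + C_2e^(-2t) - C_3e^(-4t), z(t) = 3C_1e^(t) + C_3e^(-4t)

Coefficient matrix A = [[-5, 3, 3], [9, -11, -7], [-15, 15, 11]].
det(A - λI) = 0 gives eigenvalues λ = 1, -2, -4.
For λ=1: eigenvector (1,-1,3).
For λ=-2: eigenvector (1,1,0).
For λ=-4: eigenvector (0,-1,1).
General solution: C_1e^(t)(1,-1,3) + C_2e^(-2t)(1,1,0) + C_3e^(-4t)(0,-1,1).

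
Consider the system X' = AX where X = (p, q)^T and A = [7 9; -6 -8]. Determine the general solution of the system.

Coefficient matrix A = [[7, 9], [-6, -8]].
Characteristic polynomial det(A - λI) = λ^2 + λ - 2 = 0.
Eigenvalues λ = 1, -2.
For λ=1: (A-λI) row 1 is [6, 9], so an eigenvector is (-3, 2).
For λ=-2: (A-λI) row 1 is [9, 9], so an eigenvector is (1, -1).
General solution: C_1e^(t)(-3,2) + C_2e^(-2t)(1,-1).

p(t) = -3C_1e^(t) + C_2e^(-2t), q(t) = 2C_1e^(t) - C_2e^(-2t)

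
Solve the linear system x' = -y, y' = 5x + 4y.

x(t) = -c_1e^(2t)cos(t) - c_2e^(2t)sin(t), y(t) = -c_1e^(2t)sin(t) + 2c_1e^(2t)cos(t) + 2c_2e^(2t)sin(t) + c_2e^(2t)cos(t)

Coefficient matrix A = [[0, -1], [5, 4]].
Characteristic polynomial det(A - λI) = λ^2 - 4λ + 5 = 0.
Eigenvalues λ = 2 ± i (complex conjugate pair).
For λ=2+i: an eigenvector is (-1,2) - i(0,-1) = (-1, 2 + i).
A real fundamental pair from Re and Im of e^((2+i)t)v: X_1 = e^(2t)(cos(t)·(-1,2) + sin(t)·(0,-1)), X_2 = e^(2t)(sin(t)·(-1,2) - cos(t)·(0,-1)).
General solution: c_1X_1 + c_2X_2.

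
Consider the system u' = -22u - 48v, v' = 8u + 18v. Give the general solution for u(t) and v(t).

Coefficient matrix A = [[-22, -48], [8, 18]].
Characteristic polynomial det(A - λI) = λ^2 + 4λ - 12 = 0.
Eigenvalues λ = -6, 2.
For λ=-6: (A-λI) row 1 is [-16, -48], so an eigenvector is (-3, 1).
For λ=2: (A-λI) row 1 is [-24, -48], so an eigenvector is (-2, 1).
General solution: K_1e^(-6t)(-3,1) + K_2e^(2t)(-2,1).

u(t) = -3K_1e^(-6t) - 2K_2e^(2t), v(t) = K_1e^(-6t) + K_2e^(2t)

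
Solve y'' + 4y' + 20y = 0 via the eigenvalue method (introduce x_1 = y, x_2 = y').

Let x_1 = y, x_2 = y'. Then x_1' = x_2 and x_2' = -20x_1 - 4x_2.
A = [[0,1],[-20,-4]]; det(A-λI) = λ^2 + 4λ + 20.
Eigenvalues λ = -2 ± 4i.

y(t) = K_1e^(-2t)cos(4t) + K_2e^(-2t)sin(4t)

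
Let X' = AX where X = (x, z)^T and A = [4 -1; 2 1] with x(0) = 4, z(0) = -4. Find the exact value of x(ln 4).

A = [[4,-1],[2,1]]; eigenvalues λ = 3, 2.
Eigenvectors: (1,1) for λ=3, (1,2) for λ=2.
From the initial condition, c_1 = 12, c_2 = -8.
x(ln 4) = (12)(4^3)(1) + (-8)(4^2)(1) = 640.

640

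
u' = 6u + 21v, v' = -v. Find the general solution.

Coefficient matrix A = [[6, 21], [0, -1]].
Characteristic polynomial det(A - λI) = λ^2 - 5λ - 6 = 0.
Eigenvalues λ = -1, 6.
For λ=-1: (A-λI) row 1 is [7, 21], so an eigenvector is (3, -1).
For λ=6: (A-λI) row 1 is [0, 21], so an eigenvector is (1, 0).
General solution: K_1e^(-t)(3,-1) + K_2e^(6t)(1,0).

u(t) = 3K_1e^(-t) + K_2e^(6t), v(t) = -K_1e^(-t)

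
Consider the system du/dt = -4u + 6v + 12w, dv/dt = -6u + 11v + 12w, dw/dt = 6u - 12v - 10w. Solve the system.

Coefficient matrix A = [[-4, 6, 12], [-6, 11, 12], [6, -12, -10]].
det(A - λI) = 0 gives eigenvalues λ = 2, -1, -4.
For λ=2: eigenvector (2,0,1).
For λ=-1: eigenvector (2,1,0).
For λ=-4: eigenvector (3,2,-1).
General solution: C_1e^(2t)(2,0,1) + C_2e^(-t)(2,1,0) + C_3e^(-4t)(3,2,-1).

u(t) = 2C_1e^(2t) + 2C_2e^(-t) + 3C_3e^(-4t), v(t) = C_2e^(-t) + 2C_3e^(-4t), w(t) = C_1e^(2t) - C_3e^(-4t)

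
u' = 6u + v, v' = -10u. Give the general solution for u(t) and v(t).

Coefficient matrix A = [[6, 1], [-10, 0]].
Characteristic polynomial det(A - λI) = λ^2 - 6λ + 10 = 0.
Eigenvalues λ = 3 ± i (complex conjugate pair).
For λ=3+i: an eigenvector is (-1,3) - i(0,1) = (-1, 3 - i).
A real fundamental pair from Re and Im of e^((3+i)t)v: X_1 = e^(3t)(cos(t)·(-1,3) + sin(t)·(0,1)), X_2 = e^(3t)(sin(t)·(-1,3) - cos(t)·(0,1)).
General solution: c_1X_1 + c_2X_2.

u(t) = -c_1e^(3t)cos(t) - c_2e^(3t)sin(t), v(t) = c_1e^(3t)sin(t) + 3c_1e^(3t)cos(t) + 3c_2e^(3t)sin(t) - c_2e^(3t)cos(t)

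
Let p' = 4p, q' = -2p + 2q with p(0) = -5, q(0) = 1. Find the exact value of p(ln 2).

A = [[4,0],[-2,2]]; eigenvalues λ = 2, 4.
Eigenvectors: (0,1) for λ=2, (1,-1) for λ=4.
From the initial condition, c_1 = -4, c_2 = -5.
p(ln 2) = (-4)(2^2)(0) + (-5)(2^4)(1) = -80.

-80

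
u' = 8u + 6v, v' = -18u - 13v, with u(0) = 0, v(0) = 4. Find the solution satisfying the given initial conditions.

u(t) = 8e^(-t) - 8e^(-4t), v(t) = -12e^(-t) + 16e^(-4t)

Coefficient matrix A = [[8, 6], [-18, -13]].
Characteristic polynomial det(A - λI) = λ^2 + 5λ + 4 = 0.
Eigenvalues λ = -4, -1.
For λ=-4: (A-λI) row 1 is [12, 6], so an eigenvector is (-1, 2).
For λ=-1: (A-λI) row 1 is [9, 6], so an eigenvector is (-2, 3).
General solution: c_1e^(-4t)(-1,2) + c_2e^(-t)(-2,3).
Applying u(0)=0, v(0)=4 gives c_1=8, c_2=-4.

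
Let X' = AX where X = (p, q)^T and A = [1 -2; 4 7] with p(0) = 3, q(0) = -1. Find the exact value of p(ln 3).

A = [[1,-2],[4,7]]; eigenvalues λ = 3, 5.
Eigenvectors: (-1,1) for λ=3, (-1,2) for λ=5.
From the initial condition, c_1 = -5, c_2 = 2.
p(ln 3) = (-5)(3^3)(-1) + (2)(3^5)(-1) = -351.

-351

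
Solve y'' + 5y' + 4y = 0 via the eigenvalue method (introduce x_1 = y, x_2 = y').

y(t) = C_1e^(-t) + C_2e^(-4t)

Let x_1 = y, x_2 = y'. Then x_1' = x_2 and x_2' = -4x_1 - 5x_2.
A = [[0,1],[-4,-5]]; det(A-λI) = λ^2 + 5λ + 4.
Eigenvalues λ = -1, -4 with eigenvectors (1,-1), (1,-4).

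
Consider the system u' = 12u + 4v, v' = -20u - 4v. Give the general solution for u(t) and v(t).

u(t) = C_1e^(4t)sin(4t) - C_2e^(4t)cos(4t), v(t) = -2C_1e^(4t)sin(4t) + C_1e^(4t)cos(4t) + C_2e^(4t)sin(4t) + 2C_2e^(4t)cos(4t)

Coefficient matrix A = [[12, 4], [-20, -4]].
Characteristic polynomial det(A - λI) = λ^2 - 8λ + 32 = 0.
Eigenvalues λ = 4 ± 4i (complex conjugate pair).
For λ=4+4i: an eigenvector is (0,1) - i(1,-2) = (0 - i, 1 + 2i).
A real fundamental pair from Re and Im of e^((4+4i)t)v: X_1 = e^(4t)(cos(4t)·(0,1) + sin(4t)·(1,-2)), X_2 = e^(4t)(sin(4t)·(0,1) - cos(4t)·(1,-2)).
General solution: C_1X_1 + C_2X_2.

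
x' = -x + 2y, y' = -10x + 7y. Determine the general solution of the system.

x(t) = c_1e^(3t)sin(2t) - c_2e^(3t)cos(2t), y(t) = 2c_1e^(3t)sin(2t) + c_1e^(3t)cos(2t) + c_2e^(3t)sin(2t) - 2c_2e^(3t)cos(2t)

Coefficient matrix A = [[-1, 2], [-10, 7]].
Characteristic polynomial det(A - λI) = λ^2 - 6λ + 13 = 0.
Eigenvalues λ = 3 ± 2i (complex conjugate pair).
For λ=3+2i: an eigenvector is (0,1) - i(1,2) = (0 - i, 1 - 2i).
A real fundamental pair from Re and Im of e^((3+2i)t)v: X_1 = e^(3t)(cos(2t)·(0,1) + sin(2t)·(1,2)), X_2 = e^(3t)(sin(2t)·(0,1) - cos(2t)·(1,2)).
General solution: c_1X_1 + c_2X_2.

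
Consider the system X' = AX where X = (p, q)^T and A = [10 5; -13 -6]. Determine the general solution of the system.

p(t) = c_1e^(2t)sin(t) + 2c_1e^(2t)cos(t) + 2c_2e^(2t)sin(t) - c_2e^(2t)cos(t), q(t) = -2c_1e^(2t)sin(t) - 3c_1e^(2t)cos(t) - 3c_2e^(2t)sin(t) + 2c_2e^(2t)cos(t)

Coefficient matrix A = [[10, 5], [-13, -6]].
Characteristic polynomial det(A - λI) = λ^2 - 4λ + 5 = 0.
Eigenvalues λ = 2 ± i (complex conjugate pair).
For λ=2+i: an eigenvector is (2,-3) - i(1,-2) = (2 - i, -3 + 2i).
A real fundamental pair from Re and Im of e^((2+i)t)v: X_1 = e^(2t)(cos(t)·(2,-3) + sin(t)·(1,-2)), X_2 = e^(2t)(sin(t)·(2,-3) - cos(t)·(1,-2)).
General solution: c_1X_1 + c_2X_2.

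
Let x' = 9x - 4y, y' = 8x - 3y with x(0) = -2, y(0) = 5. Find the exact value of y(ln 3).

A = [[9,-4],[8,-3]]; eigenvalues λ = 1, 5.
Eigenvectors: (-1,-2) for λ=1, (-1,-1) for λ=5.
From the initial condition, c_1 = -7, c_2 = 9.
y(ln 3) = (-7)(3^1)(-2) + (9)(3^5)(-1) = -2145.

-2145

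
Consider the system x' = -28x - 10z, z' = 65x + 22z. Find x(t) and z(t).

Coefficient matrix A = [[-28, -10], [65, 22]].
Characteristic polynomial det(A - λI) = λ^2 + 6λ + 34 = 0.
Eigenvalues λ = -3 ± 5i (complex conjugate pair).
For λ=-3+5i: an eigenvector is (1,-2) - i(-1,3) = (1 + i, -2 - 3i).
A real fundamental pair from Re and Im of e^((-3+5i)t)v: X_1 = e^(-3t)(cos(5t)·(1,-2) + sin(5t)·(-1,3)), X_2 = e^(-3t)(sin(5t)·(1,-2) - cos(5t)·(-1,3)).
General solution: K_1X_1 + K_2X_2.

x(t) = -K_1e^(-3t)sin(5t) + K_1e^(-3t)cos(5t) + K_2e^(-3t)sin(5t) + K_2e^(-3t)cos(5t), z(t) = 3K_1e^(-3t)sin(5t) - 2K_1e^(-3t)cos(5t) - 2K_2e^(-3t)sin(5t) - 3K_2e^(-3t)cos(5t)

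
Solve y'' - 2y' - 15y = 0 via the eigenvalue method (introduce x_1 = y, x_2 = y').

y(t) = K_1e^(5t) + K_2e^(-3t)

Let x_1 = y, x_2 = y'. Then x_1' = x_2 and x_2' = 15x_1 + 2x_2.
A = [[0,1],[15,2]]; det(A-λI) = λ^2 - 2λ - 15.
Eigenvalues λ = 5, -3 with eigenvectors (1,5), (1,-3).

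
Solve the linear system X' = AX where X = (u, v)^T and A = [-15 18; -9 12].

u(t) = -2K_1e^(-6t) + K_2e^(3t), v(t) = -K_1e^(-6t) + K_2e^(3t)

Coefficient matrix A = [[-15, 18], [-9, 12]].
Characteristic polynomial det(A - λI) = λ^2 + 3λ - 18 = 0.
Eigenvalues λ = -6, 3.
For λ=-6: (A-λI) row 1 is [-9, 18], so an eigenvector is (-2, -1).
For λ=3: (A-λI) row 1 is [-18, 18], so an eigenvector is (1, 1).
General solution: K_1e^(-6t)(-2,-1) + K_2e^(3t)(1,1).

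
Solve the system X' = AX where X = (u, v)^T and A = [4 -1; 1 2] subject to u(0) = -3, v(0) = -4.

u(t) = te^(3t) - 3e^(3t), v(t) = te^(3t) - 4e^(3t)

Coefficient matrix A = [[4, -1], [1, 2]].
Characteristic polynomial det(A - λI) = λ^2 - 6λ + 9 = 0.
Single eigenvalue λ = 3 with algebraic multiplicity 2.
Eigenvector v = (1,1); generalized eigenvector w with (A-λI)w=v is (3,2).
General solution: e^(3t)[C_1·v + C_2·(t·v + w)].
Applying u(0)=-3, v(0)=-4 gives C_1=-6, C_2=1.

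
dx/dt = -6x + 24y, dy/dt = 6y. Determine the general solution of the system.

x(t) = -2c_1e^(6t) - c_2e^(-6t), y(t) = -c_1e^(6t)

Coefficient matrix A = [[-6, 24], [0, 6]].
Characteristic polynomial det(A - λI) = λ^2 - 36 = 0.
Eigenvalues λ = 6, -6.
For λ=6: (A-λI) row 1 is [-12, 24], so an eigenvector is (-2, -1).
For λ=-6: (A-λI) row 1 is [0, 24], so an eigenvector is (-1, 0).
General solution: c_1e^(6t)(-2,-1) + c_2e^(-6t)(-1,0).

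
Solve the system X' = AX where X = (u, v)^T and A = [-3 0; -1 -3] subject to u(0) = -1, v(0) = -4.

u(t) = -e^(-3t), v(t) = te^(-3t) - 4e^(-3t)

Coefficient matrix A = [[-3, 0], [-1, -3]].
Characteristic polynomial det(A - λI) = λ^2 + 6λ + 9 = 0.
Single eigenvalue λ = -3 with algebraic multiplicity 2.
Eigenvector v = (0,-1); generalized eigenvector w with (A-λI)w=v is (1,2).
General solution: e^(-3t)[C_1·v + C_2·(t·v + w)].
Applying u(0)=-1, v(0)=-4 gives C_1=2, C_2=-1.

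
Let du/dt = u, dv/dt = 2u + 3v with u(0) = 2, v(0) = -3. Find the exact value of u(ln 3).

6

A = [[1,0],[2,3]]; eigenvalues λ = 1, 3.
Eigenvectors: (1,-1) for λ=1, (0,-1) for λ=3.
From the initial condition, c_1 = 2, c_2 = 1.
u(ln 3) = (2)(3^1)(1) + (1)(3^3)(0) = 6.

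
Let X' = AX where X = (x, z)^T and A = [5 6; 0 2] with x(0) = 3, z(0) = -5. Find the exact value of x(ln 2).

-184

A = [[5,6],[0,2]]; eigenvalues λ = 2, 5.
Eigenvectors: (-2,1) for λ=2, (-1,0) for λ=5.
From the initial condition, c_1 = -5, c_2 = 7.
x(ln 2) = (-5)(2^2)(-2) + (7)(2^5)(-1) = -184.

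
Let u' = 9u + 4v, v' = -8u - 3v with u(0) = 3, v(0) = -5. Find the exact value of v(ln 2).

A = [[9,4],[-8,-3]]; eigenvalues λ = 5, 1.
Eigenvectors: (-1,1) for λ=5, (-1,2) for λ=1.
From the initial condition, c_1 = -1, c_2 = -2.
v(ln 2) = (-1)(2^5)(1) + (-2)(2^1)(2) = -40.

-40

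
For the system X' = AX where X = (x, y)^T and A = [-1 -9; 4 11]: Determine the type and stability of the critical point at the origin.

unstable improper node

A = [[-1,-9],[4,11]]; det(A-λI) = λ^2 - 10λ + 25.
repeated λ = 5 with a single eigenvector.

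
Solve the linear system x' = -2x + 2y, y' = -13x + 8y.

x(t) = -c_1e^(3t)sin(t) - c_1e^(3t)cos(t) - c_2e^(3t)sin(t) + c_2e^(3t)cos(t), y(t) = -2c_1e^(3t)sin(t) - 3c_1e^(3t)cos(t) - 3c_2e^(3t)sin(t) + 2c_2e^(3t)cos(t)

Coefficient matrix A = [[-2, 2], [-13, 8]].
Characteristic polynomial det(A - λI) = λ^2 - 6λ + 10 = 0.
Eigenvalues λ = 3 ± i (complex conjugate pair).
For λ=3+i: an eigenvector is (-1,-3) - i(-1,-2) = (-1 + i, -3 + 2i).
A real fundamental pair from Re and Im of e^((3+i)t)v: X_1 = e^(3t)(cos(t)·(-1,-3) + sin(t)·(-1,-2)), X_2 = e^(3t)(sin(t)·(-1,-3) - cos(t)·(-1,-2)).
General solution: c_1X_1 + c_2X_2.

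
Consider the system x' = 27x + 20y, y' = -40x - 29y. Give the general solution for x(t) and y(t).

Coefficient matrix A = [[27, 20], [-40, -29]].
Characteristic polynomial det(A - λI) = λ^2 + 2λ + 17 = 0.
Eigenvalues λ = -1 ± 4i (complex conjugate pair).
For λ=-1+4i: an eigenvector is (-2,3) - i(1,-1) = (-2 - i, 3 + i).
A real fundamental pair from Re and Im of e^((-1+4i)t)v: X_1 = e^(-t)(cos(4t)·(-2,3) + sin(4t)·(1,-1)), X_2 = e^(-t)(sin(4t)·(-2,3) - cos(4t)·(1,-1)).
General solution: C_1X_1 + C_2X_2.

x(t) = C_1e^(-t)sin(4t) - 2C_1e^(-t)cos(4t) - 2C_2e^(-t)sin(4t) - C_2e^(-t)cos(4t), y(t) = -C_1e^(-t)sin(4t) + 3C_1e^(-t)cos(4t) + 3C_2e^(-t)sin(4t) + C_2e^(-t)cos(4t)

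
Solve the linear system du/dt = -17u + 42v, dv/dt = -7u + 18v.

u(t) = 2c_1e^(4t) - 3c_2e^(-3t), v(t) = c_1e^(4t) - c_2e^(-3t)

Coefficient matrix A = [[-17, 42], [-7, 18]].
Characteristic polynomial det(A - λI) = λ^2 - λ - 12 = 0.
Eigenvalues λ = 4, -3.
For λ=4: (A-λI) row 1 is [-21, 42], so an eigenvector is (2, 1).
For λ=-3: (A-λI) row 1 is [-14, 42], so an eigenvector is (-3, -1).
General solution: c_1e^(4t)(2,1) + c_2e^(-3t)(-3,-1).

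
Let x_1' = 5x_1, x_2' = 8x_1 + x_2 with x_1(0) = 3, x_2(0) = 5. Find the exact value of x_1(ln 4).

3072

A = [[5,0],[8,1]]; eigenvalues λ = 5, 1.
Eigenvectors: (1,2) for λ=5, (0,1) for λ=1.
From the initial condition, c_1 = 3, c_2 = -1.
x_1(ln 4) = (3)(4^5)(1) + (-1)(4^1)(0) = 3072.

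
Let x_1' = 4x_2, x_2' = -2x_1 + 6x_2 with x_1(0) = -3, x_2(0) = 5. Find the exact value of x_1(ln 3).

A = [[0,4],[-2,6]]; eigenvalues λ = 4, 2.
Eigenvectors: (-1,-1) for λ=4, (2,1) for λ=2.
From the initial condition, c_1 = -13, c_2 = -8.
x_1(ln 3) = (-13)(3^4)(-1) + (-8)(3^2)(2) = 909.

909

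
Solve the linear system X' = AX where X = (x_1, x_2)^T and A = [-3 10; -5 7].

x_1(t) = -c_1e^(2t)sin(5t) + c_1e^(2t)cos(5t) + c_2e^(2t)sin(5t) + c_2e^(2t)cos(5t), x_2(t) = -c_1e^(2t)sin(5t) + c_2e^(2t)cos(5t)

Coefficient matrix A = [[-3, 10], [-5, 7]].
Characteristic polynomial det(A - λI) = λ^2 - 4λ + 29 = 0.
Eigenvalues λ = 2 ± 5i (complex conjugate pair).
For λ=2+5i: an eigenvector is (1,0) - i(-1,-1) = (1 + i, 0 + i).
A real fundamental pair from Re and Im of e^((2+5i)t)v: X_1 = e^(2t)(cos(5t)·(1,0) + sin(5t)·(-1,-1)), X_2 = e^(2t)(sin(5t)·(1,0) - cos(5t)·(-1,-1)).
General solution: c_1X_1 + c_2X_2.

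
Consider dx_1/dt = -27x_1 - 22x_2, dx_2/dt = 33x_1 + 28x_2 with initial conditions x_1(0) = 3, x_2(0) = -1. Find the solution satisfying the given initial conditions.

Coefficient matrix A = [[-27, -22], [33, 28]].
Characteristic polynomial det(A - λI) = λ^2 - λ - 30 = 0.
Eigenvalues λ = 6, -5.
For λ=6: (A-λI) row 1 is [-33, -22], so an eigenvector is (-2, 3).
For λ=-5: (A-λI) row 1 is [-22, -22], so an eigenvector is (1, -1).
General solution: C_1e^(6t)(-2,3) + C_2e^(-5t)(1,-1).
Applying x_1(0)=3, x_2(0)=-1 gives C_1=2, C_2=7.

x_1(t) = -4e^(6t) + 7e^(-5t), x_2(t) = 6e^(6t) - 7e^(-5t)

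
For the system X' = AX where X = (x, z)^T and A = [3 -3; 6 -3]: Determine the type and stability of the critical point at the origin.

A = [[3,-3],[6,-3]]; det(A-λI) = λ^2 + 9.
λ = 0 ± 3i: zero real part.

center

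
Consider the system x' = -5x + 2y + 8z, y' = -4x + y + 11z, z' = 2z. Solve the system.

x(t) = K_1e^(-t) - K_2e^(-3t) + 2K_3e^(2t), y(t) = 2K_1e^(-t) - K_2e^(-3t) + 3K_3e^(2t), z(t) = K_3e^(2t)

Coefficient matrix A = [[-5, 2, 8], [-4, 1, 11], [0, 0, 2]].
det(A - λI) = 0 gives eigenvalues λ = -1, -3, 2.
For λ=-1: eigenvector (1,2,0).
For λ=-3: eigenvector (-1,-1,0).
For λ=2: eigenvector (2,3,1).
General solution: K_1e^(-t)(1,2,0) + K_2e^(-3t)(-1,-1,0) + K_3e^(2t)(2,3,1).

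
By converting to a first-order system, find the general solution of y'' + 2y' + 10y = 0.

Let x_1 = y, x_2 = y'. Then x_1' = x_2 and x_2' = -10x_1 - 2x_2.
A = [[0,1],[-10,-2]]; det(A-λI) = λ^2 + 2λ + 10.
Eigenvalues λ = -1 ± 3i.

y(t) = K_1e^(-t)cos(3t) + K_2e^(-t)sin(3t)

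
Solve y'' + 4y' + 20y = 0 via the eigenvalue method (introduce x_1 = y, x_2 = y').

Let x_1 = y, x_2 = y'. Then x_1' = x_2 and x_2' = -20x_1 - 4x_2.
A = [[0,1],[-20,-4]]; det(A-λI) = λ^2 + 4λ + 20.
Eigenvalues λ = -2 ± 4i.

y(t) = C_1e^(-2t)cos(4t) + C_2e^(-2t)sin(4t)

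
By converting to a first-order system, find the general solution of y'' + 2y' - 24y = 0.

Let x_1 = y, x_2 = y'. Then x_1' = x_2 and x_2' = 24x_1 - 2x_2.
A = [[0,1],[24,-2]]; det(A-λI) = λ^2 + 2λ - 24.
Eigenvalues λ = 4, -6 with eigenvectors (1,4), (1,-6).

y(t) = C_1e^(4t) + C_2e^(-6t)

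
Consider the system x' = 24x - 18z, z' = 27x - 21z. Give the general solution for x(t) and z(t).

x(t) = 2C_1e^(-3t) + C_2e^(6t), z(t) = 3C_1e^(-3t) + C_2e^(6t)

Coefficient matrix A = [[24, -18], [27, -21]].
Characteristic polynomial det(A - λI) = λ^2 - 3λ - 18 = 0.
Eigenvalues λ = -3, 6.
For λ=-3: (A-λI) row 1 is [27, -18], so an eigenvector is (2, 3).
For λ=6: (A-λI) row 1 is [18, -18], so an eigenvector is (1, 1).
General solution: C_1e^(-3t)(2,3) + C_2e^(6t)(1,1).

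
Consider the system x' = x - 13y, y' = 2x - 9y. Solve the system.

x(t) = 2c_1e^(-4t)sin(t) + 3c_1e^(-4t)cos(t) + 3c_2e^(-4t)sin(t) - 2c_2e^(-4t)cos(t), y(t) = c_1e^(-4t)sin(t) + c_1e^(-4t)cos(t) + c_2e^(-4t)sin(t) - c_2e^(-4t)cos(t)

Coefficient matrix A = [[1, -13], [2, -9]].
Characteristic polynomial det(A - λI) = λ^2 + 8λ + 17 = 0.
Eigenvalues λ = -4 ± i (complex conjugate pair).
For λ=-4+i: an eigenvector is (3,1) - i(2,1) = (3 - 2i, 1 - i).
A real fundamental pair from Re and Im of e^((-4+i)t)v: X_1 = e^(-4t)(cos(t)·(3,1) + sin(t)·(2,1)), X_2 = e^(-4t)(sin(t)·(3,1) - cos(t)·(2,1)).
General solution: c_1X_1 + c_2X_2.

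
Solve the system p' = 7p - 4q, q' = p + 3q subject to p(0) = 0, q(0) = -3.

p(t) = 12te^(5t), q(t) = 6te^(5t) - 3e^(5t)

Coefficient matrix A = [[7, -4], [1, 3]].
Characteristic polynomial det(A - λI) = λ^2 - 10λ + 25 = 0.
Single eigenvalue λ = 5 with algebraic multiplicity 2.
Eigenvector v = (2,1); generalized eigenvector w with (A-λI)w=v is (3,1).
General solution: e^(5t)[C_1·v + C_2·(t·v + w)].
Applying p(0)=0, q(0)=-3 gives C_1=-9, C_2=6.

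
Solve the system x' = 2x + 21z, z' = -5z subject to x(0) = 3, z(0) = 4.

x(t) = 15e^(2t) - 12e^(-5t), z(t) = 4e^(-5t)

Coefficient matrix A = [[2, 21], [0, -5]].
Characteristic polynomial det(A - λI) = λ^2 + 3λ - 10 = 0.
Eigenvalues λ = 2, -5.
For λ=2: (A-λI) row 1 is [0, 21], so an eigenvector is (1, 0).
For λ=-5: (A-λI) row 1 is [7, 21], so an eigenvector is (-3, 1).
General solution: C_1e^(2t)(1,0) + C_2e^(-5t)(-3,1).
Applying x(0)=3, z(0)=4 gives C_1=15, C_2=4.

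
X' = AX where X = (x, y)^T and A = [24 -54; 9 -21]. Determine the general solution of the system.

Coefficient matrix A = [[24, -54], [9, -21]].
Characteristic polynomial det(A - λI) = λ^2 - 3λ - 18 = 0.
Eigenvalues λ = 6, -3.
For λ=6: (A-λI) row 1 is [18, -54], so an eigenvector is (-3, -1).
For λ=-3: (A-λI) row 1 is [27, -54], so an eigenvector is (-2, -1).
General solution: c_1e^(6t)(-3,-1) + c_2e^(-3t)(-2,-1).

x(t) = -3c_1e^(6t) - 2c_2e^(-3t), y(t) = -c_1e^(6t) - c_2e^(-3t)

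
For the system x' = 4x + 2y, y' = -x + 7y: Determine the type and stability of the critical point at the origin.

A = [[4,2],[-1,7]]; det(A-λI) = λ^2 - 11λ + 30.
λ = 5, 6: both positive.

unstable node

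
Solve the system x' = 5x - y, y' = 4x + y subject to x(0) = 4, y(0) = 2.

x(t) = 6te^(3t) + 4e^(3t), y(t) = 12te^(3t) + 2e^(3t)

Coefficient matrix A = [[5, -1], [4, 1]].
Characteristic polynomial det(A - λI) = λ^2 - 6λ + 9 = 0.
Single eigenvalue λ = 3 with algebraic multiplicity 2.
Eigenvector v = (1,2); generalized eigenvector w with (A-λI)w=v is (-1,-3).
General solution: e^(3t)[C_1·v + C_2·(t·v + w)].
Applying x(0)=4, y(0)=2 gives C_1=10, C_2=6.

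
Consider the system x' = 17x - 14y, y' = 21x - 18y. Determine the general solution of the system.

x(t) = c_1e^(3t) + 2c_2e^(-4t), y(t) = c_1e^(3t) + 3c_2e^(-4t)

Coefficient matrix A = [[17, -14], [21, -18]].
Characteristic polynomial det(A - λI) = λ^2 + λ - 12 = 0.
Eigenvalues λ = 3, -4.
For λ=3: (A-λI) row 1 is [14, -14], so an eigenvector is (1, 1).
For λ=-4: (A-λI) row 1 is [21, -14], so an eigenvector is (2, 3).
General solution: c_1e^(3t)(1,1) + c_2e^(-4t)(2,3).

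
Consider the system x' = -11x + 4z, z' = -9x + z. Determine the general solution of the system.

Coefficient matrix A = [[-11, 4], [-9, 1]].
Characteristic polynomial det(A - λI) = λ^2 + 10λ + 25 = 0.
Single eigenvalue λ = -5 with algebraic multiplicity 2.
Eigenvector v = (-2,-3); generalized eigenvector w with (A-λI)w=v is (1,1).
General solution: e^(-5t)[K_1·v + K_2·(t·v + w)].

x(t) = -2K_1e^(-5t) - 2K_2te^(-5t) + K_2e^(-5t), z(t) = -3K_1e^(-5t) - 3K_2te^(-5t) + K_2e^(-5t)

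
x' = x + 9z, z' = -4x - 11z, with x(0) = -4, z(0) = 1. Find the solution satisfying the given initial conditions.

x(t) = -15te^(-5t) - 4e^(-5t), z(t) = 10te^(-5t) + e^(-5t)

Coefficient matrix A = [[1, 9], [-4, -11]].
Characteristic polynomial det(A - λI) = λ^2 + 10λ + 25 = 0.
Single eigenvalue λ = -5 with algebraic multiplicity 2.
Eigenvector v = (3,-2); generalized eigenvector w with (A-λI)w=v is (2,-1).
General solution: e^(-5t)[K_1·v + K_2·(t·v + w)].
Applying x(0)=-4, z(0)=1 gives K_1=2, K_2=-5.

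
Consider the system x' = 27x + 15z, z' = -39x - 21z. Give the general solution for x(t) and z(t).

Coefficient matrix A = [[27, 15], [-39, -21]].
Characteristic polynomial det(A - λI) = λ^2 - 6λ + 18 = 0.
Eigenvalues λ = 3 ± 3i (complex conjugate pair).
For λ=3+3i: an eigenvector is (-2,3) - i(-1,2) = (-2 + i, 3 - 2i).
A real fundamental pair from Re and Im of e^((3+3i)t)v: X_1 = e^(3t)(cos(3t)·(-2,3) + sin(3t)·(-1,2)), X_2 = e^(3t)(sin(3t)·(-2,3) - cos(3t)·(-1,2)).
General solution: c_1X_1 + c_2X_2.

x(t) = -c_1e^(3t)sin(3t) - 2c_1e^(3t)cos(3t) - 2c_2e^(3t)sin(3t) + c_2e^(3t)cos(3t), z(t) = 2c_1e^(3t)sin(3t) + 3c_1e^(3t)cos(3t) + 3c_2e^(3t)sin(3t) - 2c_2e^(3t)cos(3t)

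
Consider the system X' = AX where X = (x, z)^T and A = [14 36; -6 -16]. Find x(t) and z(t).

x(t) = -2c_1e^(-4t) + 3c_2e^(2t), z(t) = c_1e^(-4t) - c_2e^(2t)

Coefficient matrix A = [[14, 36], [-6, -16]].
Characteristic polynomial det(A - λI) = λ^2 + 2λ - 8 = 0.
Eigenvalues λ = -4, 2.
For λ=-4: (A-λI) row 1 is [18, 36], so an eigenvector is (-2, 1).
For λ=2: (A-λI) row 1 is [12, 36], so an eigenvector is (3, -1).
General solution: c_1e^(-4t)(-2,1) + c_2e^(2t)(3,-1).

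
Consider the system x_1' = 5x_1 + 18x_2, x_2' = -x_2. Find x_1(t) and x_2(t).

x_1(t) = -C_1e^(5t) - 3C_2e^(-t), x_2(t) = C_2e^(-t)

Coefficient matrix A = [[5, 18], [0, -1]].
Characteristic polynomial det(A - λI) = λ^2 - 4λ - 5 = 0.
Eigenvalues λ = 5, -1.
For λ=5: (A-λI) row 1 is [0, 18], so an eigenvector is (-1, 0).
For λ=-1: (A-λI) row 1 is [6, 18], so an eigenvector is (-3, 1).
General solution: C_1e^(5t)(-1,0) + C_2e^(-t)(-3,1).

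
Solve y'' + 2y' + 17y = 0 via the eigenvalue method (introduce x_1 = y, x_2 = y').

y(t) = K_1e^(-t)cos(4t) + K_2e^(-t)sin(4t)

Let x_1 = y, x_2 = y'. Then x_1' = x_2 and x_2' = -17x_1 - 2x_2.
A = [[0,1],[-17,-2]]; det(A-λI) = λ^2 + 2λ + 17.
Eigenvalues λ = -1 ± 4i.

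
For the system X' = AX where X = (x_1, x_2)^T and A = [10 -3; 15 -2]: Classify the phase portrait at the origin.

unstable spiral

A = [[10,-3],[15,-2]]; det(A-λI) = λ^2 - 8λ + 25.
λ = 4 ± 3i: positive real part.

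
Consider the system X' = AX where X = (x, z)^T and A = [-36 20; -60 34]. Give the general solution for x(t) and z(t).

x(t) = c_1e^(4t) + 2c_2e^(-6t), z(t) = 2c_1e^(4t) + 3c_2e^(-6t)

Coefficient matrix A = [[-36, 20], [-60, 34]].
Characteristic polynomial det(A - λI) = λ^2 + 2λ - 24 = 0.
Eigenvalues λ = 4, -6.
For λ=4: (A-λI) row 1 is [-40, 20], so an eigenvector is (1, 2).
For λ=-6: (A-λI) row 1 is [-30, 20], so an eigenvector is (2, 3).
General solution: c_1e^(4t)(1,2) + c_2e^(-6t)(2,3).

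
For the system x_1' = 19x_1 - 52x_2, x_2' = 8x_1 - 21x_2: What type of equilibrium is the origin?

stable spiral

A = [[19,-52],[8,-21]]; det(A-λI) = λ^2 + 2λ + 17.
λ = -1 ± 4i: negative real part.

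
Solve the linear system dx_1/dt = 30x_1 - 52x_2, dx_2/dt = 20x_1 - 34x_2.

Coefficient matrix A = [[30, -52], [20, -34]].
Characteristic polynomial det(A - λI) = λ^2 + 4λ + 20 = 0.
Eigenvalues λ = -2 ± 4i (complex conjugate pair).
For λ=-2+4i: an eigenvector is (3,2) - i(-2,-1) = (3 + 2i, 2 + i).
A real fundamental pair from Re and Im of e^((-2+4i)t)v: X_1 = e^(-2t)(cos(4t)·(3,2) + sin(4t)·(-2,-1)), X_2 = e^(-2t)(sin(4t)·(3,2) - cos(4t)·(-2,-1)).
General solution: C_1X_1 + C_2X_2.

x_1(t) = -2C_1e^(-2t)sin(4t) + 3C_1e^(-2t)cos(4t) + 3C_2e^(-2t)sin(4t) + 2C_2e^(-2t)cos(4t), x_2(t) = -C_1e^(-2t)sin(4t) + 2C_1e^(-2t)cos(4t) + 2C_2e^(-2t)sin(4t) + C_2e^(-2t)cos(4t)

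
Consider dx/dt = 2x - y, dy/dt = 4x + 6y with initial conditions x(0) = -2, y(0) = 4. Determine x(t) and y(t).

Coefficient matrix A = [[2, -1], [4, 6]].
Characteristic polynomial det(A - λI) = λ^2 - 8λ + 16 = 0.
Single eigenvalue λ = 4 with algebraic multiplicity 2.
Eigenvector v = (-1,2); generalized eigenvector w with (A-λI)w=v is (2,-3).
General solution: e^(4t)[c_1·v + c_2·(t·v + w)].
Applying x(0)=-2, y(0)=4 gives c_1=2, c_2=0.

x(t) = -2e^(4t), y(t) = 4e^(4t)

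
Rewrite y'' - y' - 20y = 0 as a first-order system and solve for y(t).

y(t) = K_1e^(-4t) + K_2e^(5t)

Let x_1 = y, x_2 = y'. Then x_1' = x_2 and x_2' = 20x_1 + x_2.
A = [[0,1],[20,1]]; det(A-λI) = λ^2 - λ - 20.
Eigenvalues λ = -4, 5 with eigenvectors (1,-4), (1,5).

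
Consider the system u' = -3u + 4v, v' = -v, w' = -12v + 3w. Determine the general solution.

u(t) = K_1e^(-3t) + 2K_3e^(-t), v(t) = K_3e^(-t), w(t) = K_2e^(3t) + 3K_3e^(-t)

Coefficient matrix A = [[-3, 4, 0], [0, -1, 0], [0, -12, 3]].
det(A - λI) = 0 gives eigenvalues λ = -3, 3, -1.
For λ=-3: eigenvector (1,0,0).
For λ=3: eigenvector (0,0,1).
For λ=-1: eigenvector (2,1,3).
General solution: K_1e^(-3t)(1,0,0) + K_2e^(3t)(0,0,1) + K_3e^(-t)(2,1,3).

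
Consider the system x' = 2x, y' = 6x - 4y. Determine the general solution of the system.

x(t) = -K_2e^(2t), y(t) = K_1e^(-4t) - K_2e^(2t)

Coefficient matrix A = [[2, 0], [6, -4]].
Characteristic polynomial det(A - λI) = λ^2 + 2λ - 8 = 0.
Eigenvalues λ = -4, 2.
For λ=-4: (A-λI) row 1 is [6, 0], so an eigenvector is (0, 1).
For λ=2: (A-λI) row 2 is [6, -6], so an eigenvector is (-1, -1).
General solution: K_1e^(-4t)(0,1) + K_2e^(2t)(-1,-1).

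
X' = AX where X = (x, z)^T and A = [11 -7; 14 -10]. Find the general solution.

x(t) = c_1e^(-3t) + c_2e^(4t), z(t) = 2c_1e^(-3t) + c_2e^(4t)

Coefficient matrix A = [[11, -7], [14, -10]].
Characteristic polynomial det(A - λI) = λ^2 - λ - 12 = 0.
Eigenvalues λ = -3, 4.
For λ=-3: (A-λI) row 1 is [14, -7], so an eigenvector is (1, 2).
For λ=4: (A-λI) row 1 is [7, -7], so an eigenvector is (1, 1).
General solution: c_1e^(-3t)(1,2) + c_2e^(4t)(1,1).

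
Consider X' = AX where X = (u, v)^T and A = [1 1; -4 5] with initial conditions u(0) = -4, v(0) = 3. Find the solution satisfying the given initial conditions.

Coefficient matrix A = [[1, 1], [-4, 5]].
Characteristic polynomial det(A - λI) = λ^2 - 6λ + 9 = 0.
Single eigenvalue λ = 3 with algebraic multiplicity 2.
Eigenvector v = (-1,-2); generalized eigenvector w with (A-λI)w=v is (2,3).
General solution: e^(3t)[C_1·v + C_2·(t·v + w)].
Applying u(0)=-4, v(0)=3 gives C_1=-18, C_2=-11.

u(t) = 11te^(3t) - 4e^(3t), v(t) = 22te^(3t) + 3e^(3t)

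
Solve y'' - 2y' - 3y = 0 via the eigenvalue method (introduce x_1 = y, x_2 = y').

y(t) = c_1e^(-t) + c_2e^(3t)

Let x_1 = y, x_2 = y'. Then x_1' = x_2 and x_2' = 3x_1 + 2x_2.
A = [[0,1],[3,2]]; det(A-λI) = λ^2 - 2λ - 3.
Eigenvalues λ = -1, 3 with eigenvectors (1,-1), (1,3).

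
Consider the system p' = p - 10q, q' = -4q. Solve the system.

p(t) = -2K_1e^(-4t) + K_2e^(t), q(t) = -K_1e^(-4t)

Coefficient matrix A = [[1, -10], [0, -4]].
Characteristic polynomial det(A - λI) = λ^2 + 3λ - 4 = 0.
Eigenvalues λ = -4, 1.
For λ=-4: (A-λI) row 1 is [5, -10], so an eigenvector is (-2, -1).
For λ=1: (A-λI) row 1 is [0, -10], so an eigenvector is (1, 0).
General solution: K_1e^(-4t)(-2,-1) + K_2e^(t)(1,0).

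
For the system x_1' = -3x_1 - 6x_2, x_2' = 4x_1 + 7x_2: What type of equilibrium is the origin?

unstable node

A = [[-3,-6],[4,7]]; det(A-λI) = λ^2 - 4λ + 3.
λ = 3, 1: both positive.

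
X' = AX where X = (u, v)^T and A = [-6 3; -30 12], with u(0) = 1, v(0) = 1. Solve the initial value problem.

u(t) = -2e^(3t)sin(3t) + e^(3t)cos(3t), v(t) = -7e^(3t)sin(3t) + e^(3t)cos(3t)

Coefficient matrix A = [[-6, 3], [-30, 12]].
Characteristic polynomial det(A - λI) = λ^2 - 6λ + 18 = 0.
Eigenvalues λ = 3 ± 3i (complex conjugate pair).
For λ=3+3i: an eigenvector is (1,3) - i(0,-1) = (1, 3 + i).
A real fundamental pair from Re and Im of e^((3+3i)t)v: X_1 = e^(3t)(cos(3t)·(1,3) + sin(3t)·(0,-1)), X_2 = e^(3t)(sin(3t)·(1,3) - cos(3t)·(0,-1)).
General solution: c_1X_1 + c_2X_2.
Applying u(0)=1, v(0)=1 gives c_1=1, c_2=-2.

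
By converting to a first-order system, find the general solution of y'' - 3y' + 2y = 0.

Let x_1 = y, x_2 = y'. Then x_1' = x_2 and x_2' = -2x_1 + 3x_2.
A = [[0,1],[-2,3]]; det(A-λI) = λ^2 - 3λ + 2.
Eigenvalues λ = 1, 2 with eigenvectors (1,1), (1,2).

y(t) = K_1e^(t) + K_2e^(2t)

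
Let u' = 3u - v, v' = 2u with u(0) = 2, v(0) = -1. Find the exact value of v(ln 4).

A = [[3,-1],[2,0]]; eigenvalues λ = 2, 1.
Eigenvectors: (-1,-1) for λ=2, (-1,-2) for λ=1.
From the initial condition, c_1 = -5, c_2 = 3.
v(ln 4) = (-5)(4^2)(-1) + (3)(4^1)(-2) = 56.

56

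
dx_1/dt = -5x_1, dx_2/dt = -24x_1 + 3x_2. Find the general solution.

Coefficient matrix A = [[-5, 0], [-24, 3]].
Characteristic polynomial det(A - λI) = λ^2 + 2λ - 15 = 0.
Eigenvalues λ = 3, -5.
For λ=3: (A-λI) row 1 is [-8, 0], so an eigenvector is (0, -1).
For λ=-5: (A-λI) row 2 is [-24, 8], so an eigenvector is (-1, -3).
General solution: c_1e^(3t)(0,-1) + c_2e^(-5t)(-1,-3).

x_1(t) = -c_2e^(-5t), x_2(t) = -c_1e^(3t) - 3c_2e^(-5t)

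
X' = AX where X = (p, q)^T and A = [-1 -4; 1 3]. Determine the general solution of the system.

p(t) = -2C_1e^(t) - 2C_2te^(t) + C_2e^(t), q(t) = C_1e^(t) + C_2te^(t)

Coefficient matrix A = [[-1, -4], [1, 3]].
Characteristic polynomial det(A - λI) = λ^2 - 2λ + 1 = 0.
Single eigenvalue λ = 1 with algebraic multiplicity 2.
Eigenvector v = (-2,1); generalized eigenvector w with (A-λI)w=v is (1,0).
General solution: e^(t)[C_1·v + C_2·(t·v + w)].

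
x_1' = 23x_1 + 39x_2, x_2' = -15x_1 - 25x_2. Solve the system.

x_1(t) = -2c_1e^(-t)sin(3t) + 3c_1e^(-t)cos(3t) + 3c_2e^(-t)sin(3t) + 2c_2e^(-t)cos(3t), x_2(t) = c_1e^(-t)sin(3t) - 2c_1e^(-t)cos(3t) - 2c_2e^(-t)sin(3t) - c_2e^(-t)cos(3t)

Coefficient matrix A = [[23, 39], [-15, -25]].
Characteristic polynomial det(A - λI) = λ^2 + 2λ + 10 = 0.
Eigenvalues λ = -1 ± 3i (complex conjugate pair).
For λ=-1+3i: an eigenvector is (3,-2) - i(-2,1) = (3 + 2i, -2 - i).
A real fundamental pair from Re and Im of e^((-1+3i)t)v: X_1 = e^(-t)(cos(3t)·(3,-2) + sin(3t)·(-2,1)), X_2 = e^(-t)(sin(3t)·(3,-2) - cos(3t)·(-2,1)).
General solution: c_1X_1 + c_2X_2.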